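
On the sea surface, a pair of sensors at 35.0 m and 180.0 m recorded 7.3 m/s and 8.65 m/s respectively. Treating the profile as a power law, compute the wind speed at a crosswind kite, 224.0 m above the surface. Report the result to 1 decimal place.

First find α: α = ln(V₂/V₁)/ln(z₂/z₁) = ln(8.65/7.3)/ln(180.0/35.0) = 0.16968/1.63761 = 0.1036
Extrapolate from 180.0 m to 224.0 m: V₃ = 8.65 × (224.0/180.0)^0.1036 = 8.65 × 1.0229 = 8.8482 m/s

8.8 m/s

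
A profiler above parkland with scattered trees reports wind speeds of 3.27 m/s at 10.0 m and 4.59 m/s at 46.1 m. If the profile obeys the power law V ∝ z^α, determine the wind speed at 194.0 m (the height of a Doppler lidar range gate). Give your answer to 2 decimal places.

First find α: α = ln(V₂/V₁)/ln(z₂/z₁) = ln(4.59/3.27)/ln(46.1/10.0) = 0.33909/1.52823 = 0.2219
Extrapolate from 46.1 m to 194.0 m: V₃ = 4.59 × (194.0/46.1)^0.2219 = 4.59 × 1.3756 = 6.3138 m/s

6.31 m/s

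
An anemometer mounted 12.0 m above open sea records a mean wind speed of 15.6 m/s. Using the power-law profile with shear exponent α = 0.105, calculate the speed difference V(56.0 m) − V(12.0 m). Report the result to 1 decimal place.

2.7 m/s

Power law: V₂ = V₁ · (z₂/z₁)^α = 15.6 × (4.6667)^0.105 = 18.3388 m/s
ΔV = 18.3388 − 15.6 = 2.7388 m/s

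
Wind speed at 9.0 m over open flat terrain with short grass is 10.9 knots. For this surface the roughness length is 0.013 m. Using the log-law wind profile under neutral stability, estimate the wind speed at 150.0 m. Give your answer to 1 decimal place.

15.6 knots

Log law: V(z) ∝ ln(z/z₀), so V₂/V₁ = ln(z₂/z₀) / ln(z₁/z₀).
ln(150.0/0.013) = 9.3534, ln(9.0/0.013) = 6.5400
V₂ = 10.9 × 9.3534/6.5400 = 10.9 × 1.4302 = 15.5890 knots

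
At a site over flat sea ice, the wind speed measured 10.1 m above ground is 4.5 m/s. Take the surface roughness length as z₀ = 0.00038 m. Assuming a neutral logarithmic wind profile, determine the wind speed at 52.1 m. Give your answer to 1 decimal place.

Log law: V(z) ∝ ln(z/z₀), so V₂/V₁ = ln(z₂/z₀) / ln(z₁/z₀).
ln(52.1/0.00038) = 11.8285, ln(10.1/0.00038) = 10.1879
V₂ = 4.5 × 11.8285/10.1879 = 4.5 × 1.1610 = 5.2247 m/s

5.2 m/s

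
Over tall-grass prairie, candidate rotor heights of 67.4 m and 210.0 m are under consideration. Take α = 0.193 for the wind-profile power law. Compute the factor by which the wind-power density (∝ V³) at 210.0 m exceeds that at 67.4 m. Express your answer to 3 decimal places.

Speed ratio: V_B/V_A = (z_B/z_A)^α = (210.0/67.4)^0.193 = (3.1157)^0.193 = 1.24525
Power-density ratio: P_B/P_A = (V_B/V_A)³ = (1.24525)³ = 1.93095

1.931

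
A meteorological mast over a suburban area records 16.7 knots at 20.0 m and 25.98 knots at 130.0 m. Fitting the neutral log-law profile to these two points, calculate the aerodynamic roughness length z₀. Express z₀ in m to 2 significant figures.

Log law: V(z) ∝ ln(z/z₀). With r = V₁/V₂ = 16.7/25.98 = 0.64280,
r · ln(z₂/z₀) = ln(z₁/z₀) ⇒ ln z₀ = (ln z₁ − r·ln z₂)/(1 − r)
ln z₀ = (2.99573 − 0.64280×4.86753) / 0.35720 = -0.3727
z₀ = exp(-0.3727) = 0.6889 m

z₀ ≈ 0.69 m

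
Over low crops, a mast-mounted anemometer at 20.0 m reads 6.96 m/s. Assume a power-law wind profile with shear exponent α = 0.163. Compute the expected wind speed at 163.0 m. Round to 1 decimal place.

9.8 m/s

Power-law profile: V₂ = V₁ · (z₂/z₁)^α
V₂ = 6.96 × (163.0/20.0)^0.163 = 6.96 × (8.1500)^0.163
    = 6.96 × 1.4077 = 9.7978 m/s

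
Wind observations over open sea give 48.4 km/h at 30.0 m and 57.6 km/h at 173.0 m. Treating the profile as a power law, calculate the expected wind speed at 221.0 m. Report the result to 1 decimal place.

First find α: α = ln(V₂/V₁)/ln(z₂/z₁) = ln(57.6/48.4)/ln(173.0/30.0) = 0.17402/1.75209 = 0.0993
Extrapolate from 173.0 m to 221.0 m: V₃ = 57.6 × (221.0/173.0)^0.0993 = 57.6 × 1.0246 = 59.0181 km/h

59.0 km/h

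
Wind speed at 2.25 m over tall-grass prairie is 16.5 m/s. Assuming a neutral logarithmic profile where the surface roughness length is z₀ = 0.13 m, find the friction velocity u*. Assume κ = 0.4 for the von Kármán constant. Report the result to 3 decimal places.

u* ≈ 2.315 m/s

Log law: V(z) = (u*/κ) · ln(z/z₀) ⇒ u* = κ · V / ln(z/z₀)
u* = 0.4 × 16.5 / ln(2.25/0.13) = 0.4 × 16.5 / 2.8512
   = 6.6000 / 2.8512 = 2.3149 m/s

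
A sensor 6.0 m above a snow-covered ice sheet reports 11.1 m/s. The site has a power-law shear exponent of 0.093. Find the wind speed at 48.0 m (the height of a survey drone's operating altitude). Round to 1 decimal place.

13.5 m/s

Power-law profile: V₂ = V₁ · (z₂/z₁)^α
V₂ = 11.1 × (48.0/6.0)^0.093 = 11.1 × (8.0000)^0.093
    = 11.1 × 1.2134 = 13.4682 m/s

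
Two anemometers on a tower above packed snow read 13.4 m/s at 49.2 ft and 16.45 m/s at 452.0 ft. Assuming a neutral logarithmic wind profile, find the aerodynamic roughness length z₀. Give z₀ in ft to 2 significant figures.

Log law: V(z) ∝ ln(z/z₀). With r = V₁/V₂ = 13.4/16.45 = 0.81459,
r · ln(z₂/z₀) = ln(z₁/z₀) ⇒ ln z₀ = (ln z₁ − r·ln z₂)/(1 − r)
ln z₀ = (3.89589 − 0.81459×6.11368) / 0.18541 = -5.8478
z₀ = exp(-5.8478) = 0.002886 ft

z₀ ≈ 0.0029 ft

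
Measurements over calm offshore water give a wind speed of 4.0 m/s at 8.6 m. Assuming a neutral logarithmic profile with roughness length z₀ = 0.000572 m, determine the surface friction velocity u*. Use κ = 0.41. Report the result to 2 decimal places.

u* ≈ 0.17 m/s

Log law: V(z) = (u*/κ) · ln(z/z₀) ⇒ u* = κ · V / ln(z/z₀)
u* = 0.41 × 4.0 / ln(8.6/0.000572) = 0.41 × 4.0 / 9.6181
   = 1.6400 / 9.6181 = 0.1705 m/s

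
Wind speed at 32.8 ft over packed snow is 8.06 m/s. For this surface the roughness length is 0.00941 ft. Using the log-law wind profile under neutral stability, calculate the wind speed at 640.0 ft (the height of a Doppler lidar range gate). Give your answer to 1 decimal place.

Log law: V(z) ∝ ln(z/z₀), so V₂/V₁ = ln(z₂/z₀) / ln(z₁/z₀).
ln(640.0/0.00941) = 11.1275, ln(32.8/0.00941) = 8.1564
V₂ = 8.06 × 11.1275/8.1564 = 8.06 × 1.3643 = 10.9959 m/s

11.0 m/s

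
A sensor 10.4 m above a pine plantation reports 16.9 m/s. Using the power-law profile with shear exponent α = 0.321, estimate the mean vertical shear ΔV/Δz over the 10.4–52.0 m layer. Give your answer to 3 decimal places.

Power law: V₂ = V₁ · (z₂/z₁)^α = 16.9 × (5.0000)^0.321 = 28.3306 m/s
ΔV/Δz = (28.3306 − 16.9)/(52.0 − 10.4) = 11.4306/41.6000 = 0.27477 m/s/m

0.275 m/s/m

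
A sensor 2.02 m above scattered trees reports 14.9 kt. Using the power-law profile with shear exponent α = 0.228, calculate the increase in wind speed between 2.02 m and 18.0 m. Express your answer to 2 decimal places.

9.63 kt

Power law: V₂ = V₁ · (z₂/z₁)^α = 14.9 × (8.9109)^0.228 = 24.5340 kt
ΔV = 24.5340 − 14.9 = 9.6340 kt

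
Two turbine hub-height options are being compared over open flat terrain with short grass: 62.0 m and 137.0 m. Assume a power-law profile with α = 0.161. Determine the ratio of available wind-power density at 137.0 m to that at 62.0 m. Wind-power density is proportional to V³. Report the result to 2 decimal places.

1.47

Speed ratio: V_B/V_A = (z_B/z_A)^α = (137.0/62.0)^0.161 = (2.2097)^0.161 = 1.13615
Power-density ratio: P_B/P_A = (V_B/V_A)³ = (1.13615)³ = 1.46660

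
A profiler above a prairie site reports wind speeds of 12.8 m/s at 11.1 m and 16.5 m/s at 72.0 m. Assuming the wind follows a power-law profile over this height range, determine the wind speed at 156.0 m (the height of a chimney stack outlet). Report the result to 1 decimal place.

18.3 m/s

First find α: α = ln(V₂/V₁)/ln(z₂/z₁) = ln(16.5/12.8)/ln(72.0/11.1) = 0.25392/1.86972 = 0.1358
Extrapolate from 72.0 m to 156.0 m: V₃ = 16.5 × (156.0/72.0)^0.1358 = 16.5 × 1.1107 = 18.3268 m/s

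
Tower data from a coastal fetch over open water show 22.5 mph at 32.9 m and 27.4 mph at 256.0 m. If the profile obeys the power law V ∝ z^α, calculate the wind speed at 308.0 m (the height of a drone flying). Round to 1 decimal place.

First find α: α = ln(V₂/V₁)/ln(z₂/z₁) = ln(27.4/22.5)/ln(256.0/32.9) = 0.19703/2.05170 = 0.0960
Extrapolate from 256.0 m to 308.0 m: V₃ = 27.4 × (308.0/256.0)^0.0960 = 27.4 × 1.0179 = 27.8909 mph

27.9 mph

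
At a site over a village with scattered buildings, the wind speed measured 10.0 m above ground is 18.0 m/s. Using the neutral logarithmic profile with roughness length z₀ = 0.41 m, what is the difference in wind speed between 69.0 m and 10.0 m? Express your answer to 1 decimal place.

10.9 m/s

Log law: V₂ = V₁ · ln(z₂/z₀)/ln(z₁/z₀) = 18.0 × 5.1257/3.1942 = 28.8846 m/s
ΔV = 28.8846 − 18.0 = 10.8846 m/s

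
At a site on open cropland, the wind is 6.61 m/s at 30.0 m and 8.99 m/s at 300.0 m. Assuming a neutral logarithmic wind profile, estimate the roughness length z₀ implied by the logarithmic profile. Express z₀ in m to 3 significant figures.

Log law: V(z) ∝ ln(z/z₀). With r = V₁/V₂ = 6.61/8.99 = 0.73526,
r · ln(z₂/z₀) = ln(z₁/z₀) ⇒ ln z₀ = (ln z₁ − r·ln z₂)/(1 − r)
ln z₀ = (3.40120 − 0.73526×5.70378) / 0.26474 = -2.9938
z₀ = exp(-2.9938) = 0.05010 m

z₀ ≈ 0.0501 m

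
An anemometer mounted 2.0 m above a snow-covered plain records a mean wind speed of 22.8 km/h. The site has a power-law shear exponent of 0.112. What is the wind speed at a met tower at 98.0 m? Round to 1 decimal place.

Power-law profile: V₂ = V₁ · (z₂/z₁)^α
V₂ = 22.8 × (98.0/2.0)^0.112 = 22.8 × (49.0000)^0.112
    = 22.8 × 1.5463 = 35.2563 km/h

35.3 km/h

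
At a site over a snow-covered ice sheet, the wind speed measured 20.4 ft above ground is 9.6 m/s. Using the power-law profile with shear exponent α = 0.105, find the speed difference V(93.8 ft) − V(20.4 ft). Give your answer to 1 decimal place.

Power law: V₂ = V₁ · (z₂/z₁)^α = 9.6 × (4.5980)^0.105 = 11.2679 m/s
ΔV = 11.2679 − 9.6 = 1.6679 m/s

1.7 m/s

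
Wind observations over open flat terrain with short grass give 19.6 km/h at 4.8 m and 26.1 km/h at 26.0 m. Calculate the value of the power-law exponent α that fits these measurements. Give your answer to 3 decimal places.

Power law: V₂/V₁ = (z₂/z₁)^α ⇒ α = ln(V₂/V₁) / ln(z₂/z₁)
α = ln(26.1/19.6) / ln(26.0/4.8) = ln(1.3316) / ln(5.4167)
  = 0.28641 / 1.68948 = 0.16952

α ≈ 0.170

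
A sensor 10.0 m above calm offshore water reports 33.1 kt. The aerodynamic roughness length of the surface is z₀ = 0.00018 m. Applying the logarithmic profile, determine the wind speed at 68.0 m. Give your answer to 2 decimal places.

38.91 kt

Log law: V(z) ∝ ln(z/z₀), so V₂/V₁ = ln(z₂/z₀) / ln(z₁/z₀).
ln(68.0/0.00018) = 12.8421, ln(10.0/0.00018) = 10.9251
V₂ = 33.1 × 12.8421/10.9251 = 33.1 × 1.1755 = 38.9077 kt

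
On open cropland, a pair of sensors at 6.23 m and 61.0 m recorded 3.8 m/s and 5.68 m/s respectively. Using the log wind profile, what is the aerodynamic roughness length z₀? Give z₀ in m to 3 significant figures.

Log law: V(z) ∝ ln(z/z₀). With r = V₁/V₂ = 3.8/5.68 = 0.66901,
r · ln(z₂/z₀) = ln(z₁/z₀) ⇒ ln z₀ = (ln z₁ − r·ln z₂)/(1 − r)
ln z₀ = (1.82938 − 0.66901×4.11087) / 0.33099 = -2.7822
z₀ = exp(-2.7822) = 0.06190 m

z₀ ≈ 0.0619 m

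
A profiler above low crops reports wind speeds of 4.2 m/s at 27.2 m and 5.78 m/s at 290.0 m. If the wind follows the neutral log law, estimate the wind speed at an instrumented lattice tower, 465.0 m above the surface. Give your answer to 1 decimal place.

Log law: V ∝ ln(z/z₀). From the pair, with r = V₁/V₂ = 0.72664,
ln z₀ = (ln z₁ − r·ln z₂)/(1 − r) = (3.3032 − 0.72664×5.6699)/0.27336 = -2.9879 → z₀ = 0.05039 m
V₃ = V₁ · ln(z₃/z₀)/ln(z₁/z₀) = 4.2 × 9.1300/6.2911 = 6.0952 m/s

6.1 m/s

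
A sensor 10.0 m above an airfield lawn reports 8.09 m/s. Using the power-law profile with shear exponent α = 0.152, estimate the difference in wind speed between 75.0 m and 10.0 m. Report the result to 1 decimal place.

2.9 m/s

Power law: V₂ = V₁ · (z₂/z₁)^α = 8.09 × (7.5000)^0.152 = 10.9890 m/s
ΔV = 10.9890 − 8.09 = 2.8990 m/s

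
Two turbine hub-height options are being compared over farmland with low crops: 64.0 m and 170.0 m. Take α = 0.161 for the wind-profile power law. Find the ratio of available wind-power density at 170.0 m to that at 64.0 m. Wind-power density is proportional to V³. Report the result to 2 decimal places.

1.60

Speed ratio: V_B/V_A = (z_B/z_A)^α = (170.0/64.0)^0.161 = (2.6562)^0.161 = 1.17033
Power-density ratio: P_B/P_A = (V_B/V_A)³ = (1.17033)³ = 1.60296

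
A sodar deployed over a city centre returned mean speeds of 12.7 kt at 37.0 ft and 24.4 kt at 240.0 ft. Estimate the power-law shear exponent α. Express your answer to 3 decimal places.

α ≈ 0.349

Power law: V₂/V₁ = (z₂/z₁)^α ⇒ α = ln(V₂/V₁) / ln(z₂/z₁)
α = ln(24.4/12.7) / ln(240.0/37.0) = ln(1.9213) / ln(6.4865)
  = 0.65298 / 1.86972 = 0.34924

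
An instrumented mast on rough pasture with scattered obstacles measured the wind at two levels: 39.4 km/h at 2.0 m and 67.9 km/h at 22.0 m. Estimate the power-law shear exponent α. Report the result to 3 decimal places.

Power law: V₂/V₁ = (z₂/z₁)^α ⇒ α = ln(V₂/V₁) / ln(z₂/z₁)
α = ln(67.9/39.4) / ln(22.0/2.0) = ln(1.7234) / ln(11.0000)
  = 0.54427 / 2.39790 = 0.22698

α ≈ 0.227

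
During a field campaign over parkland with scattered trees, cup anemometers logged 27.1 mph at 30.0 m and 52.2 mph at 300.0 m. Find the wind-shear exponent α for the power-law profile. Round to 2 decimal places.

Power law: V₂/V₁ = (z₂/z₁)^α ⇒ α = ln(V₂/V₁) / ln(z₂/z₁)
α = ln(52.2/27.1) / ln(300.0/30.0) = ln(1.9262) / ln(10.0000)
  = 0.65555 / 2.30259 = 0.28470

α ≈ 0.28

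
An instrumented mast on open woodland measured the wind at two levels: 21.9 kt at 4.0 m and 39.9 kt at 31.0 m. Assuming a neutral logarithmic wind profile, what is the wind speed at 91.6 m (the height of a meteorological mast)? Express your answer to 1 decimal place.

49.4 kt

Log law: V ∝ ln(z/z₀). From the pair, with r = V₁/V₂ = 0.54887,
ln z₀ = (ln z₁ − r·ln z₂)/(1 − r) = (1.3863 − 0.54887×3.4340)/0.45113 = -1.1051 → z₀ = 0.3312 m
V₃ = V₁ · ln(z₃/z₀)/ln(z₁/z₀) = 21.9 × 5.6225/2.4914 = 49.4239 kt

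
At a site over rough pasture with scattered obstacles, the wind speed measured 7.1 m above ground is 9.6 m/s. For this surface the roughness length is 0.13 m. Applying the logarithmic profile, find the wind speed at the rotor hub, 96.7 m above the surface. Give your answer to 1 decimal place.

Log law: V(z) ∝ ln(z/z₀), so V₂/V₁ = ln(z₂/z₀) / ln(z₁/z₀).
ln(96.7/0.13) = 6.6118, ln(7.1/0.13) = 4.0003
V₂ = 9.6 × 6.6118/4.0003 = 9.6 × 1.6528 = 15.8672 m/s

15.9 m/s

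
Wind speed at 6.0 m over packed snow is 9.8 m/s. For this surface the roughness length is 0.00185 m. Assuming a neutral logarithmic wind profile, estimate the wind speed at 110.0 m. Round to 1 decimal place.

13.3 m/s

Log law: V(z) ∝ ln(z/z₀), so V₂/V₁ = ln(z₂/z₀) / ln(z₁/z₀).
ln(110.0/0.00185) = 10.9931, ln(6.0/0.00185) = 8.0843
V₂ = 9.8 × 10.9931/8.0843 = 9.8 × 1.3598 = 13.3260 m/s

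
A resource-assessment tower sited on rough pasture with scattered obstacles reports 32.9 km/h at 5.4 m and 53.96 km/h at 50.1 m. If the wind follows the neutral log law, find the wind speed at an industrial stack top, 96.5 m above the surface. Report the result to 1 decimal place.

Log law: V ∝ ln(z/z₀). From the pair, with r = V₁/V₂ = 0.60971,
ln z₀ = (ln z₁ − r·ln z₂)/(1 − r) = (1.6864 − 0.60971×3.9140)/0.39029 = -1.7936 → z₀ = 0.1664 m
V₃ = V₁ · ln(z₃/z₀)/ln(z₁/z₀) = 32.9 × 6.3631/3.4800 = 60.1573 km/h

60.2 km/h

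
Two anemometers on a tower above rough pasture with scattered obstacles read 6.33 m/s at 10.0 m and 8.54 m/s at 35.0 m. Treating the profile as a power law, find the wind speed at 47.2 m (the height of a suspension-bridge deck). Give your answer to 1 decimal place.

9.2 m/s

First find α: α = ln(V₂/V₁)/ln(z₂/z₁) = ln(8.54/6.33)/ln(35.0/10.0) = 0.29946/1.25276 = 0.2390
Extrapolate from 35.0 m to 47.2 m: V₃ = 8.54 × (47.2/35.0)^0.2390 = 8.54 × 1.0741 = 9.1728 m/s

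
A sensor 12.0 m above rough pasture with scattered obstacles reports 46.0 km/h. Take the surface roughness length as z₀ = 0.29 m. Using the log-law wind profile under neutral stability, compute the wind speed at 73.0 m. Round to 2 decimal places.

68.31 km/h

Log law: V(z) ∝ ln(z/z₀), so V₂/V₁ = ln(z₂/z₀) / ln(z₁/z₀).
ln(73.0/0.29) = 5.5283, ln(12.0/0.29) = 3.7228
V₂ = 46.0 × 5.5283/3.7228 = 46.0 × 1.4850 = 68.3100 km/h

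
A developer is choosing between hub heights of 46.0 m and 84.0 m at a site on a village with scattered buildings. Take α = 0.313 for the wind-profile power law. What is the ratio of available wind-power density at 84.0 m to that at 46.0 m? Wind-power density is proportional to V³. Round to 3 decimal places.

1.760

Speed ratio: V_B/V_A = (z_B/z_A)^α = (84.0/46.0)^0.313 = (1.8261)^0.313 = 1.20741
Power-density ratio: P_B/P_A = (V_B/V_A)³ = (1.20741)³ = 1.76023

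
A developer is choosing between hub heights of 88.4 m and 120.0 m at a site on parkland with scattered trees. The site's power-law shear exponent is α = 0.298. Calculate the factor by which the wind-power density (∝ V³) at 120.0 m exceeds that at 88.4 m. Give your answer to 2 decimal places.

Speed ratio: V_B/V_A = (z_B/z_A)^α = (120.0/88.4)^0.298 = (1.3575)^0.298 = 1.09535
Power-density ratio: P_B/P_A = (V_B/V_A)³ = (1.09535)³ = 1.31419

1.31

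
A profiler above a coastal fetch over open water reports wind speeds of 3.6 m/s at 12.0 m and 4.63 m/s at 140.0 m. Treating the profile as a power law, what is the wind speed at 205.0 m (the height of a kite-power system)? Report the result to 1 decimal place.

4.8 m/s

First find α: α = ln(V₂/V₁)/ln(z₂/z₁) = ln(4.63/3.6)/ln(140.0/12.0) = 0.25162/2.45674 = 0.1024
Extrapolate from 140.0 m to 205.0 m: V₃ = 4.63 × (205.0/140.0)^0.1024 = 4.63 × 1.0398 = 4.8144 m/s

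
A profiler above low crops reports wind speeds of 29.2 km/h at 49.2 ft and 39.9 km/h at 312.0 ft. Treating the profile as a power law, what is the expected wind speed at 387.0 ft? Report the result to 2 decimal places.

First find α: α = ln(V₂/V₁)/ln(z₂/z₁) = ln(39.9/29.2)/ln(312.0/49.2) = 0.31221/1.84711 = 0.1690
Extrapolate from 312.0 ft to 387.0 ft: V₃ = 39.9 × (387.0/312.0)^0.1690 = 39.9 × 1.0371 = 41.3796 km/h

41.38 km/h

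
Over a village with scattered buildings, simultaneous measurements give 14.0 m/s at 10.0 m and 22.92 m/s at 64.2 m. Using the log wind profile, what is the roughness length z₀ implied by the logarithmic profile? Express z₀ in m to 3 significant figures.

Log law: V(z) ∝ ln(z/z₀). With r = V₁/V₂ = 14.0/22.92 = 0.61082,
r · ln(z₂/z₀) = ln(z₁/z₀) ⇒ ln z₀ = (ln z₁ − r·ln z₂)/(1 − r)
ln z₀ = (2.30259 − 0.61082×4.16200) / 0.38918 = -0.6158
z₀ = exp(-0.6158) = 0.5402 m

z₀ ≈ 0.540 m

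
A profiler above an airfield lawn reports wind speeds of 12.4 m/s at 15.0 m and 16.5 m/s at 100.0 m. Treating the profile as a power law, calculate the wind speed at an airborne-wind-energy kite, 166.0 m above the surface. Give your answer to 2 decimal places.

17.81 m/s

First find α: α = ln(V₂/V₁)/ln(z₂/z₁) = ln(16.5/12.4)/ln(100.0/15.0) = 0.28566/1.89712 = 0.1506
Extrapolate from 100.0 m to 166.0 m: V₃ = 16.5 × (166.0/100.0)^0.1506 = 16.5 × 1.0793 = 17.8085 m/s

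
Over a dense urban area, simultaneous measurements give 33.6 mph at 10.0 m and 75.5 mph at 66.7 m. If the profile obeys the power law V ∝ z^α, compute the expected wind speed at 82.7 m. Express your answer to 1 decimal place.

First find α: α = ln(V₂/V₁)/ln(z₂/z₁) = ln(75.5/33.6)/ln(66.7/10.0) = 0.80961/1.89762 = 0.4266
Extrapolate from 66.7 m to 82.7 m: V₃ = 75.5 × (82.7/66.7)^0.4266 = 75.5 × 1.0961 = 82.7536 mph

82.8 mph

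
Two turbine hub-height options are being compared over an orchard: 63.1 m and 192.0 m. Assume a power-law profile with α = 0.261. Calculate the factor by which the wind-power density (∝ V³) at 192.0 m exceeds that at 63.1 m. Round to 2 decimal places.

2.39

Speed ratio: V_B/V_A = (z_B/z_A)^α = (192.0/63.1)^0.261 = (3.0428)^0.261 = 1.33701
Power-density ratio: P_B/P_A = (V_B/V_A)³ = (1.33701)³ = 2.39002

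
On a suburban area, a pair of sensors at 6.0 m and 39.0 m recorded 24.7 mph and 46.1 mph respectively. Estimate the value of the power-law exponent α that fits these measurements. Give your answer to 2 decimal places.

Power law: V₂/V₁ = (z₂/z₁)^α ⇒ α = ln(V₂/V₁) / ln(z₂/z₁)
α = ln(46.1/24.7) / ln(39.0/6.0) = ln(1.8664) / ln(6.5000)
  = 0.62401 / 1.87180 = 0.33337

α ≈ 0.33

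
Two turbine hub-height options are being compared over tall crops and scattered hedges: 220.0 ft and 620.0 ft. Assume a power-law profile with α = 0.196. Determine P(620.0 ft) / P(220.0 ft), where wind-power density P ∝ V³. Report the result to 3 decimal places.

Speed ratio: V_B/V_A = (z_B/z_A)^α = (620.0/220.0)^0.196 = (2.8182)^0.196 = 1.22516
Power-density ratio: P_B/P_A = (V_B/V_A)³ = (1.22516)³ = 1.83900

1.839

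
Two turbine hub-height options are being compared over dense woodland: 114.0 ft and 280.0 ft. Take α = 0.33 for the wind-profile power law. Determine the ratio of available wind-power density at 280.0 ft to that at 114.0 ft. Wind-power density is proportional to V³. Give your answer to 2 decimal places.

Speed ratio: V_B/V_A = (z_B/z_A)^α = (280.0/114.0)^0.33 = (2.4561)^0.33 = 1.34519
Power-density ratio: P_B/P_A = (V_B/V_A)³ = (1.34519)³ = 2.43417

2.43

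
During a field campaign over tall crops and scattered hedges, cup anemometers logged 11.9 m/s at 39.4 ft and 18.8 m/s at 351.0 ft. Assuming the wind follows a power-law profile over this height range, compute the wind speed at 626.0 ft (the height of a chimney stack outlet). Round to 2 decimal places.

First find α: α = ln(V₂/V₁)/ln(z₂/z₁) = ln(18.8/11.9)/ln(351.0/39.4) = 0.45732/2.18702 = 0.2091
Extrapolate from 351.0 ft to 626.0 ft: V₃ = 18.8 × (626.0/351.0)^0.2091 = 18.8 × 1.1286 = 21.2177 m/s

21.22 m/s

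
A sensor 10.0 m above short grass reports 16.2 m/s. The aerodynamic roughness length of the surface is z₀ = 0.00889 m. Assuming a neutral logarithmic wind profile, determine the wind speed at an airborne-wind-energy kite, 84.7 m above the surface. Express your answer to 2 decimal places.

21.13 m/s

Log law: V(z) ∝ ln(z/z₀), so V₂/V₁ = ln(z₂/z₀) / ln(z₁/z₀).
ln(84.7/0.00889) = 9.1619, ln(10.0/0.00889) = 7.0254
V₂ = 16.2 × 9.1619/7.0254 = 16.2 × 1.3041 = 21.1267 m/s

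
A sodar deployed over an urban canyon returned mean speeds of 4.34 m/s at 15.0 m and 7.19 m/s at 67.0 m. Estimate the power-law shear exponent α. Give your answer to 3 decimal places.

Power law: V₂/V₁ = (z₂/z₁)^α ⇒ α = ln(V₂/V₁) / ln(z₂/z₁)
α = ln(7.19/4.34) / ln(67.0/15.0) = ln(1.6567) / ln(4.4667)
  = 0.50482 / 1.49664 = 0.33730

α ≈ 0.337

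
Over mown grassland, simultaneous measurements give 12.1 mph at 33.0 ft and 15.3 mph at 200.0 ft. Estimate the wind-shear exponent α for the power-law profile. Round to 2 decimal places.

Power law: V₂/V₁ = (z₂/z₁)^α ⇒ α = ln(V₂/V₁) / ln(z₂/z₁)
α = ln(15.3/12.1) / ln(200.0/33.0) = ln(1.2645) / ln(6.0606)
  = 0.23465 / 1.80181 = 0.13023

α ≈ 0.13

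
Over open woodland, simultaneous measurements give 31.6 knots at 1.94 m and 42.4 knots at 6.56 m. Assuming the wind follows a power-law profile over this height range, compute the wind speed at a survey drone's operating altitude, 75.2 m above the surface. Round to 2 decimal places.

First find α: α = ln(V₂/V₁)/ln(z₂/z₁) = ln(42.4/31.6)/ln(6.56/1.94) = 0.29399/1.21830 = 0.2413
Extrapolate from 6.56 m to 75.2 m: V₃ = 42.4 × (75.2/6.56)^0.2413 = 42.4 × 1.8015 = 76.3820 knots

76.38 knots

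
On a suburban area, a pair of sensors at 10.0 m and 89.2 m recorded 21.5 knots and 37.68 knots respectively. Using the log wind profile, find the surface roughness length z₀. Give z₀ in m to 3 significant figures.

Log law: V(z) ∝ ln(z/z₀). With r = V₁/V₂ = 21.5/37.68 = 0.57059,
r · ln(z₂/z₀) = ln(z₁/z₀) ⇒ ln z₀ = (ln z₁ − r·ln z₂)/(1 − r)
ln z₀ = (2.30259 − 0.57059×4.49088) / 0.42941 = -0.6052
z₀ = exp(-0.6052) = 0.5460 m

z₀ ≈ 0.546 m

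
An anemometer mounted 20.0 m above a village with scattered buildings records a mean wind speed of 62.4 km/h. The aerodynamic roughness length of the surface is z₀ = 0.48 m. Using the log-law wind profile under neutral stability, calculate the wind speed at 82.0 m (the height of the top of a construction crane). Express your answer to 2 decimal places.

86.01 km/h

Log law: V(z) ∝ ln(z/z₀), so V₂/V₁ = ln(z₂/z₀) / ln(z₁/z₀).
ln(82.0/0.48) = 5.1407, ln(20.0/0.48) = 3.7297
V₂ = 62.4 × 5.1407/3.7297 = 62.4 × 1.3783 = 86.0066 km/h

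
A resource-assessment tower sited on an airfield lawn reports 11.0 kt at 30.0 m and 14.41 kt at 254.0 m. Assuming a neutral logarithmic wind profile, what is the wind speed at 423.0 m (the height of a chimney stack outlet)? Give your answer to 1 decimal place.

Log law: V ∝ ln(z/z₀). From the pair, with r = V₁/V₂ = 0.76336,
ln z₀ = (ln z₁ − r·ln z₂)/(1 − r) = (3.4012 − 0.76336×5.5373)/0.23664 = -3.4896 → z₀ = 0.03051 m
V₃ = V₁ · ln(z₃/z₀)/ln(z₁/z₀) = 11.0 × 9.5369/6.8908 = 15.2242 kt

15.2 kt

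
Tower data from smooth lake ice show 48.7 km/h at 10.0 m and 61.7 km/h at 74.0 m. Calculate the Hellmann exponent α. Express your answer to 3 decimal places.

Power law: V₂/V₁ = (z₂/z₁)^α ⇒ α = ln(V₂/V₁) / ln(z₂/z₁)
α = ln(61.7/48.7) / ln(74.0/10.0) = ln(1.2669) / ln(7.4000)
  = 0.23660 / 2.00148 = 0.11821

α ≈ 0.118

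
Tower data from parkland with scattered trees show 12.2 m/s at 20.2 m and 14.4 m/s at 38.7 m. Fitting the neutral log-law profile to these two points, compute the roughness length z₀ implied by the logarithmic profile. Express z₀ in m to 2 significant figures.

Log law: V(z) ∝ ln(z/z₀). With r = V₁/V₂ = 12.2/14.4 = 0.84722,
r · ln(z₂/z₀) = ln(z₁/z₀) ⇒ ln z₀ = (ln z₁ − r·ln z₂)/(1 − r)
ln z₀ = (3.00568 − 0.84722×3.65584) / 0.15278 = -0.5997
z₀ = exp(-0.5997) = 0.5490 m

z₀ ≈ 0.55 m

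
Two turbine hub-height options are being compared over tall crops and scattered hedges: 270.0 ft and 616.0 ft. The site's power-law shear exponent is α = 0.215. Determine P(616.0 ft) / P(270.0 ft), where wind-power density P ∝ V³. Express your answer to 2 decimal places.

Speed ratio: V_B/V_A = (z_B/z_A)^α = (616.0/270.0)^0.215 = (2.2815)^0.215 = 1.19403
Power-density ratio: P_B/P_A = (V_B/V_A)³ = (1.19403)³ = 1.70235

1.70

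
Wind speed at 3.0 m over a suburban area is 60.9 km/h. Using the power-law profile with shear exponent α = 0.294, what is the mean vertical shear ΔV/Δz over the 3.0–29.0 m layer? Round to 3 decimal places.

Power law: V₂ = V₁ · (z₂/z₁)^α = 60.9 × (9.6667)^0.294 = 118.6557 km/h
ΔV/Δz = (118.6557 − 60.9)/(29.0 − 3.0) = 57.7557/26.0000 = 2.22137 km/h/m

2.221 km/h/m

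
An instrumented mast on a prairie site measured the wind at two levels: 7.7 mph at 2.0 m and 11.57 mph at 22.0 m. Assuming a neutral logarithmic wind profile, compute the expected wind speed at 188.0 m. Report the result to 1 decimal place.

15.0 mph

Log law: V ∝ ln(z/z₀). From the pair, with r = V₁/V₂ = 0.66551,
ln z₀ = (ln z₁ − r·ln z₂)/(1 − r) = (0.6931 − 0.66551×3.0910)/0.33449 = -4.0779 → z₀ = 0.01694 m
V₃ = V₁ · ln(z₃/z₀)/ln(z₁/z₀) = 7.7 × 9.3143/4.7710 = 15.0325 mph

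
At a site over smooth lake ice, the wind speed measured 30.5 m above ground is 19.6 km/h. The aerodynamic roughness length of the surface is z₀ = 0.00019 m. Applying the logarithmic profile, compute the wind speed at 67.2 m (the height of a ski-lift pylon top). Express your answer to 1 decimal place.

20.9 km/h

Log law: V(z) ∝ ln(z/z₀), so V₂/V₁ = ln(z₂/z₀) / ln(z₁/z₀).
ln(67.2/0.00019) = 12.7762, ln(30.5/0.00019) = 11.9862
V₂ = 19.6 × 12.7762/11.9862 = 19.6 × 1.0659 = 20.8917 km/h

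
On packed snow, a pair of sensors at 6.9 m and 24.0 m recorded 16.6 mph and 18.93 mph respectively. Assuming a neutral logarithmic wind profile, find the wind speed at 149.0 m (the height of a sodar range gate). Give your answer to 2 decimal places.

Log law: V ∝ ln(z/z₀). From the pair, with r = V₁/V₂ = 0.87691,
ln z₀ = (ln z₁ − r·ln z₂)/(1 − r) = (1.9315 − 0.87691×3.1781)/0.12309 = -6.9494 → z₀ = 0.0009593 m
V₃ = V₁ · ln(z₃/z₀)/ln(z₁/z₀) = 16.6 × 11.9533/8.8809 = 22.3429 mph

22.34 mph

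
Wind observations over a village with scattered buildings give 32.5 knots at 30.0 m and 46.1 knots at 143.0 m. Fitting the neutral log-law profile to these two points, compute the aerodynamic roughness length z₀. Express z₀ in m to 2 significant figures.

z₀ ≈ 0.72 m

Log law: V(z) ∝ ln(z/z₀). With r = V₁/V₂ = 32.5/46.1 = 0.70499,
r · ln(z₂/z₀) = ln(z₁/z₀) ⇒ ln z₀ = (ln z₁ − r·ln z₂)/(1 − r)
ln z₀ = (3.40120 − 0.70499×4.96284) / 0.29501 = -0.3307
z₀ = exp(-0.3307) = 0.7184 m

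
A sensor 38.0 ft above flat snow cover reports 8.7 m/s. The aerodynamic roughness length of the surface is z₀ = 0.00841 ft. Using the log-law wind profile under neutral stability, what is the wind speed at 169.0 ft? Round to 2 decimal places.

Log law: V(z) ∝ ln(z/z₀), so V₂/V₁ = ln(z₂/z₀) / ln(z₁/z₀).
ln(169.0/0.00841) = 9.9082, ln(38.0/0.00841) = 8.4159
V₂ = 8.7 × 9.9082/8.4159 = 8.7 × 1.1773 = 10.2427 m/s

10.24 m/s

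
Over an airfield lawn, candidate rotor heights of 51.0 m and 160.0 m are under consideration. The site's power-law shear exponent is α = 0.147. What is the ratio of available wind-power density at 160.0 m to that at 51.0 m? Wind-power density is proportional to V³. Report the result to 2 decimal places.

Speed ratio: V_B/V_A = (z_B/z_A)^α = (160.0/51.0)^0.147 = (3.1373)^0.147 = 1.18302
Power-density ratio: P_B/P_A = (V_B/V_A)³ = (1.18302)³ = 1.65569

1.66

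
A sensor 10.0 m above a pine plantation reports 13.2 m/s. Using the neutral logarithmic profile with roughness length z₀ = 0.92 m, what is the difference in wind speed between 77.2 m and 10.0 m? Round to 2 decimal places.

11.31 m/s

Log law: V₂ = V₁ · ln(z₂/z₀)/ln(z₁/z₀) = 13.2 × 4.4298/2.3860 = 24.5071 m/s
ΔV = 24.5071 − 13.2 = 11.3071 m/s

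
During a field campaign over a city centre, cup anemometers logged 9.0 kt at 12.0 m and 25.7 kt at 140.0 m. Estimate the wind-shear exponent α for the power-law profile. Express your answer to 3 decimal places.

α ≈ 0.427

Power law: V₂/V₁ = (z₂/z₁)^α ⇒ α = ln(V₂/V₁) / ln(z₂/z₁)
α = ln(25.7/9.0) / ln(140.0/12.0) = ln(2.8556) / ln(11.6667)
  = 1.04927 / 2.45674 = 0.42710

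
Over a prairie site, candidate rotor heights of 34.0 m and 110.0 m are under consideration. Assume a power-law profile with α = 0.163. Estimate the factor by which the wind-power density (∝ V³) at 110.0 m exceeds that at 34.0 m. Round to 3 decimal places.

Speed ratio: V_B/V_A = (z_B/z_A)^α = (110.0/34.0)^0.163 = (3.2353)^0.163 = 1.21092
Power-density ratio: P_B/P_A = (V_B/V_A)³ = (1.21092)³ = 1.77561

1.776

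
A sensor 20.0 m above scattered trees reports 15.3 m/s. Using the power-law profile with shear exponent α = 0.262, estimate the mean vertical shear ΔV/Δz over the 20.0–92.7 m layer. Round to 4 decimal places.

0.1041 m/s/m

Power law: V₂ = V₁ · (z₂/z₁)^α = 15.3 × (4.6350)^0.262 = 22.8663 m/s
ΔV/Δz = (22.8663 − 15.3)/(92.7 − 20.0) = 7.5663/72.7000 = 0.10408 m/s/m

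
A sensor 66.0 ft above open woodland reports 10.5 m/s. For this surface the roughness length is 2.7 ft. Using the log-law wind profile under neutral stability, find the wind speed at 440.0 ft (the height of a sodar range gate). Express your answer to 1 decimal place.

16.7 m/s

Log law: V(z) ∝ ln(z/z₀), so V₂/V₁ = ln(z₂/z₀) / ln(z₁/z₀).
ln(440.0/2.7) = 5.0935, ln(66.0/2.7) = 3.1964
V₂ = 10.5 × 5.0935/3.1964 = 10.5 × 1.5935 = 16.7319 m/s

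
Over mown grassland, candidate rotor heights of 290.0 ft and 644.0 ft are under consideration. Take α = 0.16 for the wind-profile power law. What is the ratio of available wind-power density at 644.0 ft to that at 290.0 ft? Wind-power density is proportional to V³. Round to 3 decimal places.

Speed ratio: V_B/V_A = (z_B/z_A)^α = (644.0/290.0)^0.16 = (2.2207)^0.16 = 1.13616
Power-density ratio: P_B/P_A = (V_B/V_A)³ = (1.13616)³ = 1.46661

1.467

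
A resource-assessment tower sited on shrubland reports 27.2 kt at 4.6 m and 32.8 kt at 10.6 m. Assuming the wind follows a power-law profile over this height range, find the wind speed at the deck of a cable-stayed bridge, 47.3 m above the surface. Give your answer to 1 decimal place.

First find α: α = ln(V₂/V₁)/ln(z₂/z₁) = ln(32.8/27.2)/ln(10.6/4.6) = 0.18721/0.83480 = 0.2243
Extrapolate from 10.6 m to 47.3 m: V₃ = 32.8 × (47.3/10.6)^0.2243 = 32.8 × 1.3985 = 45.8715 kt

45.9 kt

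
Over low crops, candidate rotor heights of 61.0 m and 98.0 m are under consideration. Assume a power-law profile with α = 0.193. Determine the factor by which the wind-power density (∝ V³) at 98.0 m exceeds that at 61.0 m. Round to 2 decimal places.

Speed ratio: V_B/V_A = (z_B/z_A)^α = (98.0/61.0)^0.193 = (1.6066)^0.193 = 1.09582
Power-density ratio: P_B/P_A = (V_B/V_A)³ = (1.09582)³ = 1.31587

1.32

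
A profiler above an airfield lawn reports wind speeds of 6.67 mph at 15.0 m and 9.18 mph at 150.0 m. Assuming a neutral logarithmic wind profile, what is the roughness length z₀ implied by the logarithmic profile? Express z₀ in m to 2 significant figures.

z₀ ≈ 0.033 m

Log law: V(z) ∝ ln(z/z₀). With r = V₁/V₂ = 6.67/9.18 = 0.72658,
r · ln(z₂/z₀) = ln(z₁/z₀) ⇒ ln z₀ = (ln z₁ − r·ln z₂)/(1 − r)
ln z₀ = (2.70805 − 0.72658×5.01064) / 0.27342 = -3.4108
z₀ = exp(-3.4108) = 0.03302 m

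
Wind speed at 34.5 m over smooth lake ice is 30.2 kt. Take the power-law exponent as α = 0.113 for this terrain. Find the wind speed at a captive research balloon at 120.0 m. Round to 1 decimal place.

34.8 kt

Power-law profile: V₂ = V₁ · (z₂/z₁)^α
V₂ = 30.2 × (120.0/34.5)^0.113 = 30.2 × (3.4783)^0.113
    = 30.2 × 1.1513 = 34.7681 kt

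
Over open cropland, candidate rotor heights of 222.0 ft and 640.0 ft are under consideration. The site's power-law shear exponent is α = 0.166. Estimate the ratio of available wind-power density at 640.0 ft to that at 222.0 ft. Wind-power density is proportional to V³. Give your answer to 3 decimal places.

Speed ratio: V_B/V_A = (z_B/z_A)^α = (640.0/222.0)^0.166 = (2.8829)^0.166 = 1.19215
Power-density ratio: P_B/P_A = (V_B/V_A)³ = (1.19215)³ = 1.69431

1.694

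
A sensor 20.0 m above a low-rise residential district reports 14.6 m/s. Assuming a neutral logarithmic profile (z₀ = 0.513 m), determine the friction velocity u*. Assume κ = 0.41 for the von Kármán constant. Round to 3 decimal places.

u* ≈ 1.634 m/s

Log law: V(z) = (u*/κ) · ln(z/z₀) ⇒ u* = κ · V / ln(z/z₀)
u* = 0.41 × 14.6 / ln(20.0/0.513) = 0.41 × 14.6 / 3.6632
   = 5.9860 / 3.6632 = 1.6341 m/s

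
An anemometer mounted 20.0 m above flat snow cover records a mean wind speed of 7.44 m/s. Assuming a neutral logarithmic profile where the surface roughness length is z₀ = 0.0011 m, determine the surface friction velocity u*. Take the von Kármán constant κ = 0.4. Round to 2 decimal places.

Log law: V(z) = (u*/κ) · ln(z/z₀) ⇒ u* = κ · V / ln(z/z₀)
u* = 0.4 × 7.44 / ln(20.0/0.0011) = 0.4 × 7.44 / 9.8082
   = 2.9760 / 9.8082 = 0.3034 m/s

u* ≈ 0.30 m/s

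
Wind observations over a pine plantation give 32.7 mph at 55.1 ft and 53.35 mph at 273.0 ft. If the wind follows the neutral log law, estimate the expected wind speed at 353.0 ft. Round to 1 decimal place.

56.7 mph

Log law: V ∝ ln(z/z₀). From the pair, with r = V₁/V₂ = 0.61293,
ln z₀ = (ln z₁ − r·ln z₂)/(1 − r) = (4.0091 − 0.61293×5.6095)/0.38707 = 1.4750 → z₀ = 4.371 ft
V₃ = V₁ · ln(z₃/z₀)/ln(z₁/z₀) = 32.7 × 4.3915/2.5342 = 56.6662 mph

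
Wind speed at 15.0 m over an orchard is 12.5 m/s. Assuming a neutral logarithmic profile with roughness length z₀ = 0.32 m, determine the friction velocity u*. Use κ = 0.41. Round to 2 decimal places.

Log law: V(z) = (u*/κ) · ln(z/z₀) ⇒ u* = κ · V / ln(z/z₀)
u* = 0.41 × 12.5 / ln(15.0/0.32) = 0.41 × 12.5 / 3.8475
   = 5.1250 / 3.8475 = 1.3320 m/s

u* ≈ 1.33 m/s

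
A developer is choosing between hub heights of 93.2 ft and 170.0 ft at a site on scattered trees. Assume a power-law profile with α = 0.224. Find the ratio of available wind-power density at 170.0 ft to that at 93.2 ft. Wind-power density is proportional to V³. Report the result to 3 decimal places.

1.498

Speed ratio: V_B/V_A = (z_B/z_A)^α = (170.0/93.2)^0.224 = (1.8240)^0.224 = 1.14412
Power-density ratio: P_B/P_A = (V_B/V_A)³ = (1.14412)³ = 1.49766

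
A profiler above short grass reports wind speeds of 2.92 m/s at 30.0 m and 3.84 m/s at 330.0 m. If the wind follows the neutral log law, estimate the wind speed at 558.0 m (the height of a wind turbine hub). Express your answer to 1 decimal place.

Log law: V ∝ ln(z/z₀). From the pair, with r = V₁/V₂ = 0.76042,
ln z₀ = (ln z₁ − r·ln z₂)/(1 − r) = (3.4012 − 0.76042×5.7991)/0.23958 = -4.2095 → z₀ = 0.01485 m
V₃ = V₁ · ln(z₃/z₀)/ln(z₁/z₀) = 2.92 × 10.5339/7.6107 = 4.0415 m/s

4.0 m/s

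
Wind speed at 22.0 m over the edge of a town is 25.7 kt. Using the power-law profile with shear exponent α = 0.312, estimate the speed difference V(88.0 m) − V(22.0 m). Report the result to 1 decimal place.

Power law: V₂ = V₁ · (z₂/z₁)^α = 25.7 × (4.0000)^0.312 = 39.6074 kt
ΔV = 39.6074 − 25.7 = 13.9074 kt

13.9 kt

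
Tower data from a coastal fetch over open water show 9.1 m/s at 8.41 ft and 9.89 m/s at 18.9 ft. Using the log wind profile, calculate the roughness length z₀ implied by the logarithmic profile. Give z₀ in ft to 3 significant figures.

Log law: V(z) ∝ ln(z/z₀). With r = V₁/V₂ = 9.1/9.89 = 0.92012,
r · ln(z₂/z₀) = ln(z₁/z₀) ⇒ ln z₀ = (ln z₁ − r·ln z₂)/(1 − r)
ln z₀ = (2.12942 − 0.92012×2.93916) / 0.07988 = -7.1980
z₀ = exp(-7.1980) = 0.0007481 ft

z₀ ≈ 0.000748 ft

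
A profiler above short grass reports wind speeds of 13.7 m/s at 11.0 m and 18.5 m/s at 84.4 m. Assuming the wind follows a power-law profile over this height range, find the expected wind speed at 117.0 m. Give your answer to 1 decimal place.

19.4 m/s

First find α: α = ln(V₂/V₁)/ln(z₂/z₁) = ln(18.5/13.7)/ln(84.4/11.0) = 0.30037/2.03767 = 0.1474
Extrapolate from 84.4 m to 117.0 m: V₃ = 18.5 × (117.0/84.4)^0.1474 = 18.5 × 1.0493 = 19.4125 m/s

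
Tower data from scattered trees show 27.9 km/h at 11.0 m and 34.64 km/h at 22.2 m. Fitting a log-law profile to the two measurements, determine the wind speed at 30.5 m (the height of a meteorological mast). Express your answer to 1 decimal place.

Log law: V ∝ ln(z/z₀). From the pair, with r = V₁/V₂ = 0.80543,
ln z₀ = (ln z₁ − r·ln z₂)/(1 − r) = (2.3979 − 0.80543×3.1001)/0.19457 = -0.5088 → z₀ = 0.6012 m
V₃ = V₁ · ln(z₃/z₀)/ln(z₁/z₀) = 27.9 × 3.9266/2.9067 = 37.6888 km/h

37.7 km/h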